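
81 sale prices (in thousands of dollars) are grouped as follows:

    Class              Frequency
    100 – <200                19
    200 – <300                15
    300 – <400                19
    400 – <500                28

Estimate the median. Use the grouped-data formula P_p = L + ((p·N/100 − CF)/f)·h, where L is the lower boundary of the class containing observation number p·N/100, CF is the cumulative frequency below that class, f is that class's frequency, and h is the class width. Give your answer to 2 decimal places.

N = 81; target position k = 50/100 · 81 = 40.5.
Cumulative frequencies: 19, 34, 53, 81.
Observation 40.5 falls in the class 300 – <400.
L = 300, CF = 34, f = 19, h = 100.
P50 = 300 + ((40.5 − 34)/19)·100 = 300 + 34.2105 = 334.211.

334.21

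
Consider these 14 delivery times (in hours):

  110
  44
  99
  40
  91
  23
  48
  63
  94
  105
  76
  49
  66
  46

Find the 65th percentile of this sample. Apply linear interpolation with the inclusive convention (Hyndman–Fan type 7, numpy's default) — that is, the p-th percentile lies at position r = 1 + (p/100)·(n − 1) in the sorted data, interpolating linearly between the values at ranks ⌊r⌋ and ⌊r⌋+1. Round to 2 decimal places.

Sorted: 23, 40, 44, 46, 48, 49, 63, 66, 76, 91, 94, 99, 105, 110.
n = 14.
r = 1 + (65/100)·(14 − 1) = 1 + 8.45 = 9.45.
Rank 9 is 76 and rank 10 is 91.
Interpolate: 76 + 0.45·(91 − 76) = 76 + 0.45·15 = 82.75.

82.75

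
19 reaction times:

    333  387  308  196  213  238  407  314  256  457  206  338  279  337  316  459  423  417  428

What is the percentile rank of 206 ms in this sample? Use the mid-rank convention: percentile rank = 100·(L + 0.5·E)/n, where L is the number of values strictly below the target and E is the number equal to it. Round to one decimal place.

7.9

Sorted: 196, 206, 213, 238, 256, 279, 308, 314, 316, 333, 337, 338, 387, 407, 417, 423, 428, 457, 459.
Count below 206: L = 1; count equal: E = 1; n = 19.
Percentile rank = 100·(1 + 0.5·1)/19 = 100·1.5/19 = 7.895.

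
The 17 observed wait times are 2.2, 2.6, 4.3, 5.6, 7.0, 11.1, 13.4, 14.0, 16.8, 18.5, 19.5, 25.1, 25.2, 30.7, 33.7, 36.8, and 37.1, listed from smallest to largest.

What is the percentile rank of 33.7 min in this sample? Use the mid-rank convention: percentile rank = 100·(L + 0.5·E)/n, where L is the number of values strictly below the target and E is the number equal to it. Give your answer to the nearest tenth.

Count below 33.7: L = 14; count equal: E = 1; n = 17.
Percentile rank = 100·(14 + 0.5·1)/17 = 100·14.5/17 = 85.29.

85.3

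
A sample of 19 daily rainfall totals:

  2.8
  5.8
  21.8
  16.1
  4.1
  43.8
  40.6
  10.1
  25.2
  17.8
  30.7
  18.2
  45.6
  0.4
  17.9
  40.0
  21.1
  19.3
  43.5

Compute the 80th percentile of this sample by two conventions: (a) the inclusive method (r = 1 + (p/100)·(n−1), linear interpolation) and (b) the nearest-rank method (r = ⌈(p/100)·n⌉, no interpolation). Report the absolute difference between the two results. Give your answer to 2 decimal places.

Sorted: 0.4, 2.8, 4.1, 5.8, 10.1, 16.1, 17.8, 17.9, 18.2, 19.3, 21.1, 21.8, 25.2, 30.7, 40.0, 40.6, 43.5, 43.8, 45.6.
n = 19.
(a) r = 15.4; between ranks 15 (40.0) and 16 (40.6): 40.24.
(b) the nearest-rank method: rank 16 → 40.6.
|40.24 − 40.6| = 0.36.

0.36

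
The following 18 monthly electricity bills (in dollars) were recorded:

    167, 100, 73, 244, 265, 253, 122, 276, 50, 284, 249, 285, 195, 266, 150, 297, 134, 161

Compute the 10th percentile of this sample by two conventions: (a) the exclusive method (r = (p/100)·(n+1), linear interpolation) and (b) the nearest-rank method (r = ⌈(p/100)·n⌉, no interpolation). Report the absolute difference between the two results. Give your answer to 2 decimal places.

Sorted: 50, 73, 100, 122, 134, 150, 161, 167, 195, 244, 249, 253, 265, 266, 276, 284, 285, 297.
n = 18.
(a) r = 1.9; between ranks 1 (50) and 2 (73): 70.7.
(b) the nearest-rank method: rank 2 → 73.
|70.7 − 73| = 2.3.

2.30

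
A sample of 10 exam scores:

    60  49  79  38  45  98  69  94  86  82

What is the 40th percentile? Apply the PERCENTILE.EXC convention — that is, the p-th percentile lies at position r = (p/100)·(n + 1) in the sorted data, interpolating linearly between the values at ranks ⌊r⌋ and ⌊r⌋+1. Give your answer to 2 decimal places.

Sorted: 38, 45, 49, 60, 69, 79, 82, 86, 94, 98.
n = 10.
r = (40/100)·(10 + 1) = 4.4.
Rank 4 is 60 and rank 5 is 69.
Interpolate: 60 + 0.4·(69 − 60) = 60 + 0.4·9 = 63.6.

63.60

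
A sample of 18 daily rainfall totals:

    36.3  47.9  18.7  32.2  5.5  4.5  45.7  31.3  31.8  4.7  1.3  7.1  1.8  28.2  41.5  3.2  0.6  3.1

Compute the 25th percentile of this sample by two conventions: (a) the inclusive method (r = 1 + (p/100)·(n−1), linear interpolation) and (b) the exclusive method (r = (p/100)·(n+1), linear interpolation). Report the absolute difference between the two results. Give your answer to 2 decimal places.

0.35

Sorted: 0.6, 1.3, 1.8, 3.1, 3.2, 4.5, 4.7, 5.5, 7.1, 18.7, 28.2, 31.3, 31.8, 32.2, 36.3, 41.5, 45.7, 47.9.
n = 18.
(a) r = 5.25; between ranks 5 (3.2) and 6 (4.5): 3.525.
(b) r = 4.75; between ranks 4 (3.1) and 5 (3.2): 3.175.
|3.525 − 3.175| = 0.35.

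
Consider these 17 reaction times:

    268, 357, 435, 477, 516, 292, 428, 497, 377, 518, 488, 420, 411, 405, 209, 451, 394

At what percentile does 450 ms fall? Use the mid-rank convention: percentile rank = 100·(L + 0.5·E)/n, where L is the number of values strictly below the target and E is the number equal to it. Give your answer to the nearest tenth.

Sorted: 209, 268, 292, 357, 377, 394, 405, 411, 420, 428, 435, 451, 477, 488, 497, 516, 518.
Count below 450: L = 11; count equal: E = 0; n = 17.
Percentile rank = 100·(11 + 0.5·0)/17 = 100·11/17 = 64.71.

64.7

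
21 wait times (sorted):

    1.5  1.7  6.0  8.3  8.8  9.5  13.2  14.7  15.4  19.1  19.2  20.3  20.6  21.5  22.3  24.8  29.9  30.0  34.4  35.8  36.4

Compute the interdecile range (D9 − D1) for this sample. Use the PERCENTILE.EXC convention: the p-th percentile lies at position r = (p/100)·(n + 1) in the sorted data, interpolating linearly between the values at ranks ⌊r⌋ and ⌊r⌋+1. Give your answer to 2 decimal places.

32.96

n = 21.
P10: r = 2.2; ranks 2–3 are 1.7, 6.0; interpolating gives 2.56.
P90: r = 19.8; ranks 19–20 are 34.4, 35.8; interpolating gives 35.52.
Difference: 35.52 − 2.56 = 32.96.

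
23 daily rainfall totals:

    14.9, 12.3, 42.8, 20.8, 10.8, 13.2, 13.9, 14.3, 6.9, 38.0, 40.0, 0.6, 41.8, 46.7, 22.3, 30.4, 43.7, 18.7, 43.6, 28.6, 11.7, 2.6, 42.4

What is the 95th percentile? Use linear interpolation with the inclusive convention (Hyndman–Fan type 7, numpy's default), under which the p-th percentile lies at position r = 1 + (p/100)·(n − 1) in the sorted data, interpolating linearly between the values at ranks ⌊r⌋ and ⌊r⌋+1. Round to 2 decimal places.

Sorted: 0.6, 2.6, 6.9, 10.8, 11.7, 12.3, 13.2, 13.9, 14.3, 14.9, 18.7, 20.8, 22.3, 28.6, 30.4, 38.0, 40.0, 41.8, 42.4, 42.8, 43.6, 43.7, 46.7.
n = 23.
r = 1 + (95/100)·(23 − 1) = 1 + 20.9 = 21.9.
Rank 21 is 43.6 and rank 22 is 43.7.
Interpolate: 43.6 + 0.9·(43.7 − 43.6) = 43.6 + 0.9·0.1 = 43.69.

43.69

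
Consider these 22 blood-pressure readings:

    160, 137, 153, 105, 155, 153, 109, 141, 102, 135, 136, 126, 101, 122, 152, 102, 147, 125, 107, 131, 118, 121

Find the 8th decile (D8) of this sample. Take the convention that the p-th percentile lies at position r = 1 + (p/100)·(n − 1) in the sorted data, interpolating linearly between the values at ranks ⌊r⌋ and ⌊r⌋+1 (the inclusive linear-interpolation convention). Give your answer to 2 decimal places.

151.00

Sorted: 101, 102, 102, 105, 107, 109, 118, 121, 122, 125, 126, 131, 135, 136, 137, 141, 147, 152, 153, 153, 155, 160.
n = 22.
r = 1 + (80/100)·(22 − 1) = 1 + 16.8 = 17.8.
Rank 17 is 147 and rank 18 is 152.
Interpolate: 147 + 0.8·(152 − 147) = 147 + 0.8·5 = 151.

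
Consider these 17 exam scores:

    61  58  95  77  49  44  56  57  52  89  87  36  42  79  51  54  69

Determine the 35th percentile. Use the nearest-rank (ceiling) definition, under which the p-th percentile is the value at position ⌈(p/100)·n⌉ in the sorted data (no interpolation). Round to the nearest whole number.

Sorted: 36, 42, 44, 49, 51, 52, 54, 56, 57, 58, 61, 69, 77, 79, 87, 89, 95.
n = 17.
Position = ⌈35/100 · 17⌉ = ⌈5.95⌉ = 6.
The value at rank 6 is 52.

52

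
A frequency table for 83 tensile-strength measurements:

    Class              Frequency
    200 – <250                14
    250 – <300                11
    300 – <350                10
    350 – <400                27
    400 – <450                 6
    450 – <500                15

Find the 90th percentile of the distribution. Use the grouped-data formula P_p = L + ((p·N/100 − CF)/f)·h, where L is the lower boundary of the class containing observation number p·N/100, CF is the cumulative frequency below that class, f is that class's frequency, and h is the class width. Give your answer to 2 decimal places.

N = 83; target position k = 90/100 · 83 = 74.7.
Cumulative frequencies: 14, 25, 35, 62, 68, 83.
Observation 74.7 falls in the class 450 – <500.
L = 450, CF = 68, f = 15, h = 50.
P90 = 450 + ((74.7 − 68)/15)·50 = 450 + 22.3333 = 472.333.

472.33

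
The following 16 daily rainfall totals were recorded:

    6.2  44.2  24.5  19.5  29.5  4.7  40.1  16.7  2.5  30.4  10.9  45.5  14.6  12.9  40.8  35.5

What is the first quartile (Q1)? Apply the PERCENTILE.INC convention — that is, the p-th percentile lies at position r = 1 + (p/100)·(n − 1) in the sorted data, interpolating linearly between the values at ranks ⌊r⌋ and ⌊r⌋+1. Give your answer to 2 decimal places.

Sorted: 2.5, 4.7, 6.2, 10.9, 12.9, 14.6, 16.7, 19.5, 24.5, 29.5, 30.4, 35.5, 40.1, 40.8, 44.2, 45.5.
n = 16.
r = 1 + (25/100)·(16 − 1) = 1 + 3.75 = 4.75.
Rank 4 is 10.9 and rank 5 is 12.9.
Interpolate: 10.9 + 0.75·(12.9 − 10.9) = 10.9 + 0.75·2 = 12.4.

12.40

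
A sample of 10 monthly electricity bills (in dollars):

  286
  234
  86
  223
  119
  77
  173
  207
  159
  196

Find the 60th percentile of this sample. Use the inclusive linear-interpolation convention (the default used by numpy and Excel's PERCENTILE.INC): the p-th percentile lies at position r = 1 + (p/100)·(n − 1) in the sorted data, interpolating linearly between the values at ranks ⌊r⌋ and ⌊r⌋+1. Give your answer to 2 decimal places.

200.40

Sorted: 77, 86, 119, 159, 173, 196, 207, 223, 234, 286.
n = 10.
r = 1 + (60/100)·(10 − 1) = 1 + 5.4 = 6.4.
Rank 6 is 196 and rank 7 is 207.
Interpolate: 196 + 0.4·(207 − 196) = 196 + 0.4·11 = 200.4.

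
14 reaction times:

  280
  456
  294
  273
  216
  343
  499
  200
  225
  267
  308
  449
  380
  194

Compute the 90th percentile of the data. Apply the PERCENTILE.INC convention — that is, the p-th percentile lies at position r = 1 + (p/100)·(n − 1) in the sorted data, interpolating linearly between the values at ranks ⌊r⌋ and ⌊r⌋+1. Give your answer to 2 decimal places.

Sorted: 194, 200, 216, 225, 267, 273, 280, 294, 308, 343, 380, 449, 456, 499.
n = 14.
r = 1 + (90/100)·(14 − 1) = 1 + 11.7 = 12.7.
Rank 12 is 449 and rank 13 is 456.
Interpolate: 449 + 0.7·(456 − 449) = 449 + 0.7·7 = 453.9.

453.90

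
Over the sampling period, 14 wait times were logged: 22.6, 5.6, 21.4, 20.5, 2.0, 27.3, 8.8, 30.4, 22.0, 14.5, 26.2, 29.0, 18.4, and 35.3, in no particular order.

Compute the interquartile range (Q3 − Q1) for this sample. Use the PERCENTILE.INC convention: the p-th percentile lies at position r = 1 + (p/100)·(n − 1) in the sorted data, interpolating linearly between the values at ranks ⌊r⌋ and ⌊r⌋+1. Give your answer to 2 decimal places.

11.55

Sorted: 2.0, 5.6, 8.8, 14.5, 18.4, 20.5, 21.4, 22.0, 22.6, 26.2, 27.3, 29.0, 30.4, 35.3.
n = 14.
P25: r = 4.25; ranks 4–5 are 14.5, 18.4; interpolating gives 15.475.
P75: r = 10.75; ranks 10–11 are 26.2, 27.3; interpolating gives 27.025.
Difference: 27.025 − 15.475 = 11.55.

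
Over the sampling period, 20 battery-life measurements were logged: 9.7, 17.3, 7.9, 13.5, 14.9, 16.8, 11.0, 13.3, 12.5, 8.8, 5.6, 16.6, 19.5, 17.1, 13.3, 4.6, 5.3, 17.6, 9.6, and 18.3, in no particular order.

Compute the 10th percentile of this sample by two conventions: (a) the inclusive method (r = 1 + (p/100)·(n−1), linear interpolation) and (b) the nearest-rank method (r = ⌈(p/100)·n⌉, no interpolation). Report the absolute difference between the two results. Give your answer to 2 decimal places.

Sorted: 4.6, 5.3, 5.6, 7.9, 8.8, 9.6, 9.7, 11.0, 12.5, 13.3, 13.3, 13.5, 14.9, 16.6, 16.8, 17.1, 17.3, 17.6, 18.3, 19.5.
n = 20.
(a) r = 2.9; between ranks 2 (5.3) and 3 (5.6): 5.57.
(b) the nearest-rank method: rank 2 → 5.3.
|5.57 − 5.3| = 0.27.

0.27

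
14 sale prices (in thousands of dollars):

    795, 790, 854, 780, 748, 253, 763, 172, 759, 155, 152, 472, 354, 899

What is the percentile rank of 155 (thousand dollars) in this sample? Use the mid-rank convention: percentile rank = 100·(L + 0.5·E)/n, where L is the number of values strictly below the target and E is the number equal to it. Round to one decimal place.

Sorted: 152, 155, 172, 253, 354, 472, 748, 759, 763, 780, 790, 795, 854, 899.
Count below 155: L = 1; count equal: E = 1; n = 14.
Percentile rank = 100·(1 + 0.5·1)/14 = 100·1.5/14 = 10.71.

10.7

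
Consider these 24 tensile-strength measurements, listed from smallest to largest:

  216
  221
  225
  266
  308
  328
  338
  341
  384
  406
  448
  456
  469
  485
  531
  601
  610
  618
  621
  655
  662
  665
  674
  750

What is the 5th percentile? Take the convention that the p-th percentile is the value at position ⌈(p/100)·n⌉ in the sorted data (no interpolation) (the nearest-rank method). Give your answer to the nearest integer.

221

n = 24.
Position = ⌈5/100 · 24⌉ = ⌈1.2⌉ = 2.
The value at rank 2 is 221.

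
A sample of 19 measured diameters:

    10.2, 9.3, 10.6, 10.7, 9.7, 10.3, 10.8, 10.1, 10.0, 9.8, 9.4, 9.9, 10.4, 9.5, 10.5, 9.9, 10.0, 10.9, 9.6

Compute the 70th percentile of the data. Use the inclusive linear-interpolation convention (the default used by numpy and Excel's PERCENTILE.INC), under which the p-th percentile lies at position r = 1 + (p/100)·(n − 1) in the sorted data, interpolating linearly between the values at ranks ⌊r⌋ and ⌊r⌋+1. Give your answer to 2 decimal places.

Sorted: 9.3, 9.4, 9.5, 9.6, 9.7, 9.8, 9.9, 9.9, 10.0, 10.0, 10.1, 10.2, 10.3, 10.4, 10.5, 10.6, 10.7, 10.8, 10.9.
n = 19.
r = 1 + (70/100)·(19 − 1) = 1 + 12.6 = 13.6.
Rank 13 is 10.3 and rank 14 is 10.4.
Interpolate: 10.3 + 0.6·(10.4 − 10.3) = 10.3 + 0.6·0.1 = 10.36.

10.36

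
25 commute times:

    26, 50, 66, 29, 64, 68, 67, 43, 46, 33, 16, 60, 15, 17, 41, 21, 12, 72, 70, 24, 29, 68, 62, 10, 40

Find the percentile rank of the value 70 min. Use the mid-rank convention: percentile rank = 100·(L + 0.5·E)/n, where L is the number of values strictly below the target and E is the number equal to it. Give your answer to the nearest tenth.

94.0

Sorted: 10, 12, 15, 16, 17, 21, 24, 26, 29, 29, 33, 40, 41, 43, 46, 50, 60, 62, 64, 66, 67, 68, 68, 70, 72.
Count below 70: L = 23; count equal: E = 1; n = 25.
Percentile rank = 100·(23 + 0.5·1)/25 = 100·23.5/25 = 94.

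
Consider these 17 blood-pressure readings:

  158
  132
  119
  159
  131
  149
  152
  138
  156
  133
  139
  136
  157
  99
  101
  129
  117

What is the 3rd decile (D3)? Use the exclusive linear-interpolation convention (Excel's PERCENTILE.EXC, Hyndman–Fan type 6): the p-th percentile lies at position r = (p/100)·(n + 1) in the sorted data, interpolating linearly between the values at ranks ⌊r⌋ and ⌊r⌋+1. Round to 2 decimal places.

129.80

Sorted: 99, 101, 117, 119, 129, 131, 132, 133, 136, 138, 139, 149, 152, 156, 157, 158, 159.
n = 17.
r = (30/100)·(17 + 1) = 5.4.
Rank 5 is 129 and rank 6 is 131.
Interpolate: 129 + 0.4·(131 − 129) = 129 + 0.4·2 = 129.8.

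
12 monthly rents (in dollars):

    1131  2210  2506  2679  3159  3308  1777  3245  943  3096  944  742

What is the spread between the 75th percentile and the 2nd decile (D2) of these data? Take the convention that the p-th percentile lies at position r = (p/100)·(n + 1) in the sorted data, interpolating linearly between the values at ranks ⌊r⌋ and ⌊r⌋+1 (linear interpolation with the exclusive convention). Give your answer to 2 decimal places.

Sorted: 742, 943, 944, 1131, 1777, 2210, 2506, 2679, 3096, 3159, 3245, 3308.
n = 12.
P20: r = 2.6; ranks 2–3 are 943, 944; interpolating gives 943.6.
P75: r = 9.75; ranks 9–10 are 3096, 3159; interpolating gives 3143.25.
Difference: 3143.25 − 943.6 = 2199.65.

2199.65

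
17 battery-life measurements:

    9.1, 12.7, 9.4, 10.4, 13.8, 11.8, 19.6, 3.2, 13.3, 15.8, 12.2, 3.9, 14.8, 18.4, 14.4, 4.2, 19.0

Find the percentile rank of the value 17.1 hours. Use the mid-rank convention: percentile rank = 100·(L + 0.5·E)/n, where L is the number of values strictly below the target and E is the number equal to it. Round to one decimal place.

Sorted: 3.2, 3.9, 4.2, 9.1, 9.4, 10.4, 11.8, 12.2, 12.7, 13.3, 13.8, 14.4, 14.8, 15.8, 18.4, 19.0, 19.6.
Count below 17.1: L = 14; count equal: E = 0; n = 17.
Percentile rank = 100·(14 + 0.5·0)/17 = 100·14/17 = 82.35.

82.4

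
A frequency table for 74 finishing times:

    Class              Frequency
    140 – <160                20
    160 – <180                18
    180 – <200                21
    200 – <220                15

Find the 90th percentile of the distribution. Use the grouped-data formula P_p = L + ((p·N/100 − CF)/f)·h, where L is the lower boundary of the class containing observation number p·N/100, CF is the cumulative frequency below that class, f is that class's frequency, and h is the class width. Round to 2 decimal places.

N = 74; target position k = 90/100 · 74 = 66.6.
Cumulative frequencies: 20, 38, 59, 74.
Observation 66.6 falls in the class 200 – <220.
L = 200, CF = 59, f = 15, h = 20.
P90 = 200 + ((66.6 − 59)/15)·20 = 200 + 10.1333 = 210.133.

210.13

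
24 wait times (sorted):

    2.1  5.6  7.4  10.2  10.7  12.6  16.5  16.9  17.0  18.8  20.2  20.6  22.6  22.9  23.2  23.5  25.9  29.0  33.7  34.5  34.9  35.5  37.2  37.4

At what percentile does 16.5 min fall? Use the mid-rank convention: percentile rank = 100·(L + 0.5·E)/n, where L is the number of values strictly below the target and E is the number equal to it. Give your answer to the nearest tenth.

27.1

Count below 16.5: L = 6; count equal: E = 1; n = 24.
Percentile rank = 100·(6 + 0.5·1)/24 = 100·6.5/24 = 27.08.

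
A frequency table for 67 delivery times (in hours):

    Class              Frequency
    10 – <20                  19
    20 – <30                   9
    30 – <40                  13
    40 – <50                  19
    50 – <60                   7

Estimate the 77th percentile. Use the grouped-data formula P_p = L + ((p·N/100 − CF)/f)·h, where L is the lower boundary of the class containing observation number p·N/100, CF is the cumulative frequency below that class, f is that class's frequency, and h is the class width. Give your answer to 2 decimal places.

45.57

N = 67; target position k = 77/100 · 67 = 51.59.
Cumulative frequencies: 19, 28, 41, 60, 67.
Observation 51.59 falls in the class 40 – <50.
L = 40, CF = 41, f = 19, h = 10.
P77 = 40 + ((51.59 − 41)/19)·10 = 40 + 5.57368 = 45.5737.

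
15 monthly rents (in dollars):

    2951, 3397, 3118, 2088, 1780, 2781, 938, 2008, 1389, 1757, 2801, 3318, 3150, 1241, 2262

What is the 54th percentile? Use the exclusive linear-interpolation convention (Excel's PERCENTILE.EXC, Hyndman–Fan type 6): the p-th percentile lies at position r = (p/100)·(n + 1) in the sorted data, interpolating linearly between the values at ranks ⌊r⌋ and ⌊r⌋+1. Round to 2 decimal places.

Sorted: 938, 1241, 1389, 1757, 1780, 2008, 2088, 2262, 2781, 2801, 2951, 3118, 3150, 3318, 3397.
n = 15.
r = (54/100)·(15 + 1) = 8.64.
Rank 8 is 2262 and rank 9 is 2781.
Interpolate: 2262 + 0.64·(2781 − 2262) = 2262 + 0.64·519 = 2594.16.

2594.16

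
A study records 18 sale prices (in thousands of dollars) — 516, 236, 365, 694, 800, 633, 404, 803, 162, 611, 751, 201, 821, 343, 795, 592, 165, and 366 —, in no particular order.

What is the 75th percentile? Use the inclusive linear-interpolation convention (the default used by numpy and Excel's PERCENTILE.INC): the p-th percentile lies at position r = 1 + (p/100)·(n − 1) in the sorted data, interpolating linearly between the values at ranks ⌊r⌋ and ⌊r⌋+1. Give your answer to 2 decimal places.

736.75

Sorted: 162, 165, 201, 236, 343, 365, 366, 404, 516, 592, 611, 633, 694, 751, 795, 800, 803, 821.
n = 18.
r = 1 + (75/100)·(18 − 1) = 1 + 12.75 = 13.75.
Rank 13 is 694 and rank 14 is 751.
Interpolate: 694 + 0.75·(751 − 694) = 694 + 0.75·57 = 736.75.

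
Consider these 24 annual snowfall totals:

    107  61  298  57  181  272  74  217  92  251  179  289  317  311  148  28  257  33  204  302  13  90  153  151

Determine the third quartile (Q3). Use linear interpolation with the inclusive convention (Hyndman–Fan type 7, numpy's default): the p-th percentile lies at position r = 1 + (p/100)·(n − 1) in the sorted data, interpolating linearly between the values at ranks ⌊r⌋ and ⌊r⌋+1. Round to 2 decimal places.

260.75

Sorted: 13, 28, 33, 57, 61, 74, 90, 92, 107, 148, 151, 153, 179, 181, 204, 217, 251, 257, 272, 289, 298, 302, 311, 317.
n = 24.
r = 1 + (75/100)·(24 − 1) = 1 + 17.25 = 18.25.
Rank 18 is 257 and rank 19 is 272.
Interpolate: 257 + 0.25·(272 − 257) = 257 + 0.25·15 = 260.75.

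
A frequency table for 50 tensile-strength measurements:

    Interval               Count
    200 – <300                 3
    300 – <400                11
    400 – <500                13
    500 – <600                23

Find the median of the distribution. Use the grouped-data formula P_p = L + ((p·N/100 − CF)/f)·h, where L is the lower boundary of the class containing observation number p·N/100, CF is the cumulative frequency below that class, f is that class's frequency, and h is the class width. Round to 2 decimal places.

N = 50; target position k = 50/100 · 50 = 25.
Cumulative frequencies: 3, 14, 27, 50.
Observation 25 falls in the class 400 – <500.
L = 400, CF = 14, f = 13, h = 100.
P50 = 400 + ((25 − 14)/13)·100 = 400 + 84.6154 = 484.615.

484.62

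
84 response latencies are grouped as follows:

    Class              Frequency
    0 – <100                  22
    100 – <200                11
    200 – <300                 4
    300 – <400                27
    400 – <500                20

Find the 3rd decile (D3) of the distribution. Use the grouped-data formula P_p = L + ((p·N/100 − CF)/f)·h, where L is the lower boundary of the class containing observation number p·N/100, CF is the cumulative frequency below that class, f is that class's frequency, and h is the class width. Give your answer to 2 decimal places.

N = 84; target position k = 30/100 · 84 = 25.2.
Cumulative frequencies: 22, 33, 37, 64, 84.
Observation 25.2 falls in the class 100 – <200.
L = 100, CF = 22, f = 11, h = 100.
P30 = 100 + ((25.2 − 22)/11)·100 = 100 + 29.0909 = 129.091.

129.09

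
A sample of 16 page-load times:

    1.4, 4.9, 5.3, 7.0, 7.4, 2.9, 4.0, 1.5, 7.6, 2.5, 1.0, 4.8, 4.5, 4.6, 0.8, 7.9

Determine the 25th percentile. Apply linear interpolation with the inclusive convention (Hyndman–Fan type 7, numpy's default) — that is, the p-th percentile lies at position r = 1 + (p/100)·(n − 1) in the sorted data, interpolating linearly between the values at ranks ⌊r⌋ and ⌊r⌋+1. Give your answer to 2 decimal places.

2.25

Sorted: 0.8, 1.0, 1.4, 1.5, 2.5, 2.9, 4.0, 4.5, 4.6, 4.8, 4.9, 5.3, 7.0, 7.4, 7.6, 7.9.
n = 16.
r = 1 + (25/100)·(16 − 1) = 1 + 3.75 = 4.75.
Rank 4 is 1.5 and rank 5 is 2.5.
Interpolate: 1.5 + 0.75·(2.5 − 1.5) = 1.5 + 0.75·1 = 2.25.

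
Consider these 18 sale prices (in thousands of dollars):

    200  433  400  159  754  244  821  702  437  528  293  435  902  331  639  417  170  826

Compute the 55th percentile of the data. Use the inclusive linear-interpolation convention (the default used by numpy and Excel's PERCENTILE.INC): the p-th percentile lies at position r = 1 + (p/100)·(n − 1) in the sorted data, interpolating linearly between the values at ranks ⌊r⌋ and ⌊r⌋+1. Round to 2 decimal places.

Sorted: 159, 170, 200, 244, 293, 331, 400, 417, 433, 435, 437, 528, 639, 702, 754, 821, 826, 902.
n = 18.
r = 1 + (55/100)·(18 − 1) = 1 + 9.35 = 10.35.
Rank 10 is 435 and rank 11 is 437.
Interpolate: 435 + 0.35·(437 − 435) = 435 + 0.35·2 = 435.7.

435.70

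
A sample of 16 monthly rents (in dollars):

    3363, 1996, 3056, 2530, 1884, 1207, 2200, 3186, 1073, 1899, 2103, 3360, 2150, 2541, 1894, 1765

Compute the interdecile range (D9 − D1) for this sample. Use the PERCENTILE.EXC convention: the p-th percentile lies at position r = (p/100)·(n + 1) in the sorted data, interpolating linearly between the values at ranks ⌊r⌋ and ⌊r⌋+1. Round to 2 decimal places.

Sorted: 1073, 1207, 1765, 1884, 1894, 1899, 1996, 2103, 2150, 2200, 2530, 2541, 3056, 3186, 3360, 3363.
n = 16.
P10: r = 1.7; ranks 1–2 are 1073, 1207; interpolating gives 1166.8.
P90: r = 15.3; ranks 15–16 are 3360, 3363; interpolating gives 3360.9.
Difference: 3360.9 − 1166.8 = 2194.1.

2194.10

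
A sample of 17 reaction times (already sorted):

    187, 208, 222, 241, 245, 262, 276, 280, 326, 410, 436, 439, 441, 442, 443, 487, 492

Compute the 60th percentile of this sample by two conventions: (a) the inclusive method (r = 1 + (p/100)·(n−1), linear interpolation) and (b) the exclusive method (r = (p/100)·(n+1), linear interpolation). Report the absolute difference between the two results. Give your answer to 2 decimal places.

5.20

n = 17.
(a) r = 10.6; between ranks 10 (410) and 11 (436): 425.6.
(b) r = 10.8; between ranks 10 (410) and 11 (436): 430.8.
|425.6 − 430.8| = 5.2.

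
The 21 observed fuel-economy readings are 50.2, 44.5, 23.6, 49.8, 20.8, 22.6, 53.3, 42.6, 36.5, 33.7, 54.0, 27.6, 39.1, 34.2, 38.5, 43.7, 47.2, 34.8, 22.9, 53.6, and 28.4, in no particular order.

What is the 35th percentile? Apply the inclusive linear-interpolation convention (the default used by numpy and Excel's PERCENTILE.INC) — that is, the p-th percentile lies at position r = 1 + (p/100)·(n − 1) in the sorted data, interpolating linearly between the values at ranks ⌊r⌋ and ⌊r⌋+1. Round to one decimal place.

34.2

Sorted: 20.8, 22.6, 22.9, 23.6, 27.6, 28.4, 33.7, 34.2, 34.8, 36.5, 38.5, 39.1, 42.6, 43.7, 44.5, 47.2, 49.8, 50.2, 53.3, 53.6, 54.0.
n = 21.
r = 1 + (35/100)·(21 − 1) = 1 + 7 = 8.
r is an integer, so P35 is the value at rank 8: 34.2.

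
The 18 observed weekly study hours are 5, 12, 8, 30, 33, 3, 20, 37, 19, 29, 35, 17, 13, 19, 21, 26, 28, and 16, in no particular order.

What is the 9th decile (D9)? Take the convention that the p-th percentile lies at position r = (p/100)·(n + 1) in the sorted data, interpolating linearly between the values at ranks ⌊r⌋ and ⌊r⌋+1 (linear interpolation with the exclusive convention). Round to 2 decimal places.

Sorted: 3, 5, 8, 12, 13, 16, 17, 19, 19, 20, 21, 26, 28, 29, 30, 33, 35, 37.
n = 18.
r = (90/100)·(18 + 1) = 17.1.
Rank 17 is 35 and rank 18 is 37.
Interpolate: 35 + 0.1·(37 − 35) = 35 + 0.1·2 = 35.2.

35.20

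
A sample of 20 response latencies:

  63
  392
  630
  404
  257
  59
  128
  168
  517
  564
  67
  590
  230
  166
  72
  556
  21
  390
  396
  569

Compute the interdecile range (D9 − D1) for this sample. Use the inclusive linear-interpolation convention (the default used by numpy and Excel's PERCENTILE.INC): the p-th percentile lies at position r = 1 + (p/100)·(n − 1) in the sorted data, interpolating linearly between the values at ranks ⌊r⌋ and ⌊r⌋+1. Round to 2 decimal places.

Sorted: 21, 59, 63, 67, 72, 128, 166, 168, 230, 257, 390, 392, 396, 404, 517, 556, 564, 569, 590, 630.
n = 20.
P10: r = 2.9; ranks 2–3 are 59, 63; interpolating gives 62.6.
P90: r = 18.1; ranks 18–19 are 569, 590; interpolating gives 571.1.
Difference: 571.1 − 62.6 = 508.5.

508.50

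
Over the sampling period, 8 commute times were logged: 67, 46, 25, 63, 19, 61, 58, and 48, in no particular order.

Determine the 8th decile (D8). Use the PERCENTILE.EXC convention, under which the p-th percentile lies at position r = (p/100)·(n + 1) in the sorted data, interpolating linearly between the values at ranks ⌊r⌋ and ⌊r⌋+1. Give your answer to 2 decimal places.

63.80

Sorted: 19, 25, 46, 48, 58, 61, 63, 67.
n = 8.
r = (80/100)·(8 + 1) = 7.2.
Rank 7 is 63 and rank 8 is 67.
Interpolate: 63 + 0.2·(67 − 63) = 63 + 0.2·4 = 63.8.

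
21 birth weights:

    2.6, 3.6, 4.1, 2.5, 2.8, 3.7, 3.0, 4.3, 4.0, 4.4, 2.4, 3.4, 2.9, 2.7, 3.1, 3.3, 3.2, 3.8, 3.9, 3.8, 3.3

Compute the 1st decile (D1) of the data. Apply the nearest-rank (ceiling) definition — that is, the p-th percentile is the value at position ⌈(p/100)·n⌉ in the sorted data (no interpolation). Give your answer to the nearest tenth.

2.6

Sorted: 2.4, 2.5, 2.6, 2.7, 2.8, 2.9, 3.0, 3.1, 3.2, 3.3, 3.3, 3.4, 3.6, 3.7, 3.8, 3.8, 3.9, 4.0, 4.1, 4.3, 4.4.
n = 21.
Position = ⌈10/100 · 21⌉ = ⌈2.1⌉ = 3.
The value at rank 3 is 2.6.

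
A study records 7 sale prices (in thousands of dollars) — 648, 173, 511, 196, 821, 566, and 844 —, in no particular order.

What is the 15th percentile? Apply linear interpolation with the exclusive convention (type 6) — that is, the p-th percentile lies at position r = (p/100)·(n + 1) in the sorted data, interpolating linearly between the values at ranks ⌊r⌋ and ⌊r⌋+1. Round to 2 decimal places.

177.60

Sorted: 173, 196, 511, 566, 648, 821, 844.
n = 7.
r = (15/100)·(7 + 1) = 1.2.
Rank 1 is 173 and rank 2 is 196.
Interpolate: 173 + 0.2·(196 − 173) = 173 + 0.2·23 = 177.6.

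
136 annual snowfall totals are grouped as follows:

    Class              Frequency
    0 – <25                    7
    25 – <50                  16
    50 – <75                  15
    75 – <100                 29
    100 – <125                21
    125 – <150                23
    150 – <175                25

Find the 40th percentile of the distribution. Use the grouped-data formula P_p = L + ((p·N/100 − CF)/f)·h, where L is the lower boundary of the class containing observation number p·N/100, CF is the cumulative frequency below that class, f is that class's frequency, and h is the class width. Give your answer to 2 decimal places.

N = 136; target position k = 40/100 · 136 = 54.4.
Cumulative frequencies: 7, 23, 38, 67, 88, 111, 136.
Observation 54.4 falls in the class 75 – <100.
L = 75, CF = 38, f = 29, h = 25.
P40 = 75 + ((54.4 − 38)/29)·25 = 75 + 14.1379 = 89.1379.

89.14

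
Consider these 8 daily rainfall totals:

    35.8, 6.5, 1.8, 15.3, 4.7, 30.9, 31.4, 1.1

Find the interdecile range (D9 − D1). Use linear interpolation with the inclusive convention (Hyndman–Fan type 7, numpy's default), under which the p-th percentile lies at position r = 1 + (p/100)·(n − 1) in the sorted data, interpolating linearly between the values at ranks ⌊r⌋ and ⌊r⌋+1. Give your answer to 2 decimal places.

Sorted: 1.1, 1.8, 4.7, 6.5, 15.3, 30.9, 31.4, 35.8.
n = 8.
P10: r = 1.7; ranks 1–2 are 1.1, 1.8; interpolating gives 1.59.
P90: r = 7.3; ranks 7–8 are 31.4, 35.8; interpolating gives 32.72.
Difference: 32.72 − 1.59 = 31.13.

31.13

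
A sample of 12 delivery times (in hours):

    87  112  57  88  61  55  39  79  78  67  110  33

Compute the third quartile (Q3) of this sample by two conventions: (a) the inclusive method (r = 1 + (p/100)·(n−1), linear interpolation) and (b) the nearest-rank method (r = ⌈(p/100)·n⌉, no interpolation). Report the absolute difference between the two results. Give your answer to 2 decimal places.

Sorted: 33, 39, 55, 57, 61, 67, 78, 79, 87, 88, 110, 112.
n = 12.
(a) r = 9.25; between ranks 9 (87) and 10 (88): 87.25.
(b) the nearest-rank method: rank 9 → 87.
|87.25 − 87| = 0.25.

0.25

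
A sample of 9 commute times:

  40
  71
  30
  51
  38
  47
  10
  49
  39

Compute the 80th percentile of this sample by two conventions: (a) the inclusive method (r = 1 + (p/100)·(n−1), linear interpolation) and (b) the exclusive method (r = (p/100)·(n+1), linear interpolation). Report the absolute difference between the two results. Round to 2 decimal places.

Sorted: 10, 30, 38, 39, 40, 47, 49, 51, 71.
n = 9.
(a) r = 7.4; between ranks 7 (49) and 8 (51): 49.8.
(b) r = 8 → value at rank 8 = 51.
|49.8 − 51| = 1.2.

1.20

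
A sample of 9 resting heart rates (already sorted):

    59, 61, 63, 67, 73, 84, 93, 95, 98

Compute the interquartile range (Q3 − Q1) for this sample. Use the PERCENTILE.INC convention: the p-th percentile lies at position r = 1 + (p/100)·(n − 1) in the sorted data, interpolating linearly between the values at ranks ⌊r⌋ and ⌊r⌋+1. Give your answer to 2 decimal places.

n = 9.
P25: r = 3 (integer) → 63.
P75: r = 7 (integer) → 93.
Difference: 93 − 63 = 30.

30.00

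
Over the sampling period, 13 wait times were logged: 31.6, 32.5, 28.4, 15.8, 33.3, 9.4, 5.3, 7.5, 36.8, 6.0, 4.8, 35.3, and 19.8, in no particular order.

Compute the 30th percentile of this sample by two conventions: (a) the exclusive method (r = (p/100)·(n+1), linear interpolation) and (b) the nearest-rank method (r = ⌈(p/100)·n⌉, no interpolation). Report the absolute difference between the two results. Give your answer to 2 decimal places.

Sorted: 4.8, 5.3, 6.0, 7.5, 9.4, 15.8, 19.8, 28.4, 31.6, 32.5, 33.3, 35.3, 36.8.
n = 13.
(a) r = 4.2; between ranks 4 (7.5) and 5 (9.4): 7.88.
(b) the nearest-rank method: rank 4 → 7.5.
|7.88 − 7.5| = 0.38.

0.38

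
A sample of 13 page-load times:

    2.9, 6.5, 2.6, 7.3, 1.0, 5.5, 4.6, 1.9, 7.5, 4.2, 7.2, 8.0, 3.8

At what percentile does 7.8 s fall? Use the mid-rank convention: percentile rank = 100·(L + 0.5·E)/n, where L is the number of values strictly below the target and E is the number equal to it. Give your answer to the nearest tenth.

92.3

Sorted: 1.0, 1.9, 2.6, 2.9, 3.8, 4.2, 4.6, 5.5, 6.5, 7.2, 7.3, 7.5, 8.0.
Count below 7.8: L = 12; count equal: E = 0; n = 13.
Percentile rank = 100·(12 + 0.5·0)/13 = 100·12/13 = 92.31.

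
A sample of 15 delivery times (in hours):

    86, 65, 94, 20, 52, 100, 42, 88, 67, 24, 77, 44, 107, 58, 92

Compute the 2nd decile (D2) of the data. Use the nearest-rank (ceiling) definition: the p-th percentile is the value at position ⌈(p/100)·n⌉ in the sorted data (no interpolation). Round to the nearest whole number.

Sorted: 20, 24, 42, 44, 52, 58, 65, 67, 77, 86, 88, 92, 94, 100, 107.
n = 15.
Position = ⌈20/100 · 15⌉ = ⌈3⌉ = 3.
The value at rank 3 is 42.

42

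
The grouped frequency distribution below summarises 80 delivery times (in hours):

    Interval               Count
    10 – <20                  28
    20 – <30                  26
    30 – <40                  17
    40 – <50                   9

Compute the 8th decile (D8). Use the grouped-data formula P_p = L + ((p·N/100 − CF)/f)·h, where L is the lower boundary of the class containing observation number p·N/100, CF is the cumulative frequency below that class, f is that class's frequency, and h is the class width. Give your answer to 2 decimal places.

35.88

N = 80; target position k = 80/100 · 80 = 64.
Cumulative frequencies: 28, 54, 71, 80.
Observation 64 falls in the class 30 – <40.
L = 30, CF = 54, f = 17, h = 10.
P80 = 30 + ((64 − 54)/17)·10 = 30 + 5.88235 = 35.8824.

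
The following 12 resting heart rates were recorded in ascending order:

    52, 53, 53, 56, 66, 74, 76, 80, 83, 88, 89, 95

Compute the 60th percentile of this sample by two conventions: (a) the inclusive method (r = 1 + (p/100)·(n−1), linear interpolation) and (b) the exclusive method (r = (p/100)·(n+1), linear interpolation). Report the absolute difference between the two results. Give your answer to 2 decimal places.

0.80

n = 12.
(a) r = 7.6; between ranks 7 (76) and 8 (80): 78.4.
(b) r = 7.8; between ranks 7 (76) and 8 (80): 79.2.
|78.4 − 79.2| = 0.8.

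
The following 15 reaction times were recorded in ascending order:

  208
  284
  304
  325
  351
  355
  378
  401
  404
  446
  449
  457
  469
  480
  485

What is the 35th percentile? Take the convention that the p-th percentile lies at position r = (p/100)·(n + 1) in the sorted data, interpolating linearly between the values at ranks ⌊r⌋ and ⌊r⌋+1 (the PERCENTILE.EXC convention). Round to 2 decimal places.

353.40

n = 15.
r = (35/100)·(15 + 1) = 5.6.
Rank 5 is 351 and rank 6 is 355.
Interpolate: 351 + 0.6·(355 − 351) = 351 + 0.6·4 = 353.4.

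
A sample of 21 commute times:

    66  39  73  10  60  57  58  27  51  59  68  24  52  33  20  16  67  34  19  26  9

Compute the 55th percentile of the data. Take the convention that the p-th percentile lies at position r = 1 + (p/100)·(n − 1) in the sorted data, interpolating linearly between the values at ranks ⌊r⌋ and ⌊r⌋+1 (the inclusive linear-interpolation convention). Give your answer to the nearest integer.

Sorted: 9, 10, 16, 19, 20, 24, 26, 27, 33, 34, 39, 51, 52, 57, 58, 59, 60, 66, 67, 68, 73.
n = 21.
r = 1 + (55/100)·(21 − 1) = 1 + 11 = 12.
r is an integer, so P55 is the value at rank 12: 51.

51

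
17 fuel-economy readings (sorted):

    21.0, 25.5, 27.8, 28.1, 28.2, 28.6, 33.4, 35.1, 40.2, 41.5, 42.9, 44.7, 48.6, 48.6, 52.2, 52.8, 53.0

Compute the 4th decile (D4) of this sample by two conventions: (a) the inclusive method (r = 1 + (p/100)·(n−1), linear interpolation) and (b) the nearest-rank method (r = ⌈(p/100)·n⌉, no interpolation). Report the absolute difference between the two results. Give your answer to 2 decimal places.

0.68

n = 17.
(a) r = 7.4; between ranks 7 (33.4) and 8 (35.1): 34.08.
(b) the nearest-rank method: rank 7 → 33.4.
|34.08 − 33.4| = 0.68.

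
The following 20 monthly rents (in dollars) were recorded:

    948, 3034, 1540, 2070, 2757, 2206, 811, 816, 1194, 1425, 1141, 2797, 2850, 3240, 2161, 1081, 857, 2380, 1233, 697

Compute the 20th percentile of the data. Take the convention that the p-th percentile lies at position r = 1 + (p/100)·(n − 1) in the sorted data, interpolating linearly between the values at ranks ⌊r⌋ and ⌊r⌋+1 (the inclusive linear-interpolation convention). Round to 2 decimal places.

Sorted: 697, 811, 816, 857, 948, 1081, 1141, 1194, 1233, 1425, 1540, 2070, 2161, 2206, 2380, 2757, 2797, 2850, 3034, 3240.
n = 20.
r = 1 + (20/100)·(20 − 1) = 1 + 3.8 = 4.8.
Rank 4 is 857 and rank 5 is 948.
Interpolate: 857 + 0.8·(948 − 857) = 857 + 0.8·91 = 929.8.

929.80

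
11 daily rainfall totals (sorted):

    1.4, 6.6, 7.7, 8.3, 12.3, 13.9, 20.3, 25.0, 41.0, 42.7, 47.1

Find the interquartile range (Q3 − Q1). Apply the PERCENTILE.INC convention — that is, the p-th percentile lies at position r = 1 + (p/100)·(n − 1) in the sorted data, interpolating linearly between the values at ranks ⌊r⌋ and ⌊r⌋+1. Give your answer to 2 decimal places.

25.00

n = 11.
P25: r = 3.5; ranks 3–4 are 7.7, 8.3; interpolating gives 8.
P75: r = 8.5; ranks 8–9 are 25.0, 41.0; interpolating gives 33.
Difference: 33 − 8 = 25.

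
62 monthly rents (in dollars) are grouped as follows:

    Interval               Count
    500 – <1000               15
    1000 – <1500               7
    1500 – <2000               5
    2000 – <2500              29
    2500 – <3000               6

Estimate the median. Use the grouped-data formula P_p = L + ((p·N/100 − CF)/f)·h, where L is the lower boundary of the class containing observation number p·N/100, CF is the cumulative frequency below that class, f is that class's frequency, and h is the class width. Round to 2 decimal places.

N = 62; target position k = 50/100 · 62 = 31.
Cumulative frequencies: 15, 22, 27, 56, 62.
Observation 31 falls in the class 2000 – <2500.
L = 2000, CF = 27, f = 29, h = 500.
P50 = 2000 + ((31 − 27)/29)·500 = 2000 + 68.9655 = 2068.97.

2068.97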